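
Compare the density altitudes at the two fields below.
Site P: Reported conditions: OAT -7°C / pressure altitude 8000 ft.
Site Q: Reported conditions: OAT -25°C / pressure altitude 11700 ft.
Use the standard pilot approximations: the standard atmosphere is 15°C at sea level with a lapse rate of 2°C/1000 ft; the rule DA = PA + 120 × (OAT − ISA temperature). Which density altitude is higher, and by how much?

Site P: ISA temp = -1°C, deviation -6°C, DA = 8000 + 120 × (-6) = 7280 ft.
Site Q: ISA temp = -8.4°C, deviation -16.6°C, DA = 11700 + 120 × (-16.6) = 9708 ft.
Site Q is higher by 9708 − 7280 = 2428 ft.

Site Q by 2428 ft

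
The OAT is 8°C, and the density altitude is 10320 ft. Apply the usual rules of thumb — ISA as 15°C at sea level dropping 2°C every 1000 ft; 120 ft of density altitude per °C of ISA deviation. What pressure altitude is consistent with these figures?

9000 ft

DA = PA + 120 × (OAT − (15 − 2·PA/1000)) = PA + 120·OAT − 1800 + 0.24·PA = 1.24·PA + 120·OAT − 1800.
So 1.24·PA = 10320 − 120 × 8 + 1800 = 11160.
PA = 11160 / 1.24 = 9000 ft.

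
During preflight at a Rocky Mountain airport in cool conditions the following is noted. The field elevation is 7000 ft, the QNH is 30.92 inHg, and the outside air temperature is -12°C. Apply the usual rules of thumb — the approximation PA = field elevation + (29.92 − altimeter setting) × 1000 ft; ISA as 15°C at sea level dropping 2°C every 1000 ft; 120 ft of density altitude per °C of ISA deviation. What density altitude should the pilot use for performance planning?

Pressure altitude = 7000 + (29.92 − 30.92) × 1000 = 7000 + (-1000) = 6000 ft.
ISA temperature at 6000 ft = 15 − 2 × (6000/1000) = 3°C.
ISA deviation = -12 − 3 = -15°C.
Density altitude = 6000 + 120 × (-15) = 4200 ft.

4200 ft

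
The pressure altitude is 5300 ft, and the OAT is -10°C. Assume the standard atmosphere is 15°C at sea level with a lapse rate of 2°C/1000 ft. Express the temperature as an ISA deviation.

ISA-14.4°C

ISA temperature at 5300 ft = 15 − 2 × (5300/1000) = 4.4°C.
Deviation = OAT − ISA = -10 − 4.4 = -14.4°C.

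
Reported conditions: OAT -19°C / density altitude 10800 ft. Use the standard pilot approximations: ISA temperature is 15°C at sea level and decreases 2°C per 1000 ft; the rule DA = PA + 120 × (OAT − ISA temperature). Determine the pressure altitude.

12000 ft

DA = PA + 120 × (OAT − (15 − 2·PA/1000)) = PA + 120·OAT − 1800 + 0.24·PA = 1.24·PA + 120·OAT − 1800.
So 1.24·PA = 10800 − 120 × (-19) + 1800 = 14880.
PA = 14880 / 1.24 = 12000 ft.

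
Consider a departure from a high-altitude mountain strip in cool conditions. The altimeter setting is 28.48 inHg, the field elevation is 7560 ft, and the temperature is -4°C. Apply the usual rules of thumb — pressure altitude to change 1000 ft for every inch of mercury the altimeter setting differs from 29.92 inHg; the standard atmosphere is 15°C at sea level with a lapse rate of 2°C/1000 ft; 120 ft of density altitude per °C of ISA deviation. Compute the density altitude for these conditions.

Pressure altitude = 7560 + (29.92 − 28.48) × 1000 = 7560 + (+1440) = 9000 ft.
ISA temperature at 9000 ft = 15 − 2 × (9000/1000) = -3°C.
ISA deviation = -4 − (-3) = -1°C.
Density altitude = 9000 + 120 × (-1) = 8880 ft.

8880 ft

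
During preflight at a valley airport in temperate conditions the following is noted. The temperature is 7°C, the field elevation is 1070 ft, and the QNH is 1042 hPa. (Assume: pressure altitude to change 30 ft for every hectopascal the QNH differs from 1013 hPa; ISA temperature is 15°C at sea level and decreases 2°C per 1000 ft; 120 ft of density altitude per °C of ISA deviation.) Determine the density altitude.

-712 ft

Pressure altitude = 1070 + (1013 − 1042) × 30 = 1070 + (-870) = 200 ft.
ISA temperature at 200 ft = 15 − 2 × (200/1000) = 14.6°C.
ISA deviation = 7 − 14.6 = -7.6°C.
Density altitude = 200 + 120 × (-7.6) = -712 ft.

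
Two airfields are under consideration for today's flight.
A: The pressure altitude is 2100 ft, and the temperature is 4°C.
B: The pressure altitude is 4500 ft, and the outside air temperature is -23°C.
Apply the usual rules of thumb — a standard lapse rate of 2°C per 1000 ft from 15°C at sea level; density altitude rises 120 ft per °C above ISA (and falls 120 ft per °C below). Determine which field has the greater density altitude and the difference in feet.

A by 264 ft

A: ISA temp = 10.8°C, deviation -6.8°C, DA = 2100 + 120 × (-6.8) = 1284 ft.
B: ISA temp = 6°C, deviation -29°C, DA = 4500 + 120 × (-29) = 1020 ft.
A is higher by 1284 − 1020 = 264 ft.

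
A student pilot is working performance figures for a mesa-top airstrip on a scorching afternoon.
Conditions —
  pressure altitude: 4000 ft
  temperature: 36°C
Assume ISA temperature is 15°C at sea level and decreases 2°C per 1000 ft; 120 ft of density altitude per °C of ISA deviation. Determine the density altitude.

ISA temperature at 4000 ft = 15 − 2 × (4000/1000) = 7°C.
ISA deviation = 36 − 7 = +29°C.
Density altitude = 4000 + 120 × (29) = 4000 + (+3480) = 7480 ft.

7480 ft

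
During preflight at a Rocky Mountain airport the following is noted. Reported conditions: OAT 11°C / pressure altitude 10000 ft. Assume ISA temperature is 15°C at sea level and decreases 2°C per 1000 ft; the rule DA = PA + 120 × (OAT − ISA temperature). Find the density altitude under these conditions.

ISA temperature at 10000 ft = 15 − 2 × (10000/1000) = -5°C.
ISA deviation = 11 − (-5) = +16°C.
Density altitude = 10000 + 120 × (16) = 10000 + (+1920) = 11920 ft.

11920 ft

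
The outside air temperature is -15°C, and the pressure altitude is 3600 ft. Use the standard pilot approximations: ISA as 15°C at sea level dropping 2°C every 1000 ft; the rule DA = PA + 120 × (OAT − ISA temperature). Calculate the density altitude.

ISA temperature at 3600 ft = 15 − 2 × (3600/1000) = 7.8°C.
ISA deviation = -15 − 7.8 = -22.8°C.
Density altitude = 3600 + 120 × (-22.8) = 3600 + (-2736) = 864 ft.

864 ft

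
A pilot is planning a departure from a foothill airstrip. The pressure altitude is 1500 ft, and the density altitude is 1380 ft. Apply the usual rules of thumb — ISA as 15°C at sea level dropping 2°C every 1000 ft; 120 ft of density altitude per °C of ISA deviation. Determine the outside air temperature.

Density altitude − pressure altitude = 1380 − 1500 = -120 ft.
At 120 ft/°C that is an ISA deviation of -120/120 = -1°C.
ISA temperature at 1500 ft = 15 − 2 × (1500/1000) = 12°C.
OAT = ISA + deviation = 12 + (-1) = 11°C.

11°C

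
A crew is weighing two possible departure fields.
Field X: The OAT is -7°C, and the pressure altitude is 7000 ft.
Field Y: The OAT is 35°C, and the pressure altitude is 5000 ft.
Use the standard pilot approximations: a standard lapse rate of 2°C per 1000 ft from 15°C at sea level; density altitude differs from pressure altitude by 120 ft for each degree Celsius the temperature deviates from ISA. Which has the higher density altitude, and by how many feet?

Field X: ISA temp = 1°C, deviation -8°C, DA = 7000 + 120 × (-8) = 6040 ft.
Field Y: ISA temp = 5°C, deviation +30°C, DA = 5000 + 120 × 30 = 8600 ft.
Field Y is higher by 8600 − 6040 = 2560 ft.

Field Y by 2560 ft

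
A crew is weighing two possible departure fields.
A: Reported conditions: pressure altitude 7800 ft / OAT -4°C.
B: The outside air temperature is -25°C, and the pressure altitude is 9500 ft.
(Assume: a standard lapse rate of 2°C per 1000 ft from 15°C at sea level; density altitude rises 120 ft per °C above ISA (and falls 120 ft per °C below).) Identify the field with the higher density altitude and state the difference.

A: ISA temp = -0.6°C, deviation -3.4°C, DA = 7800 + 120 × (-3.4) = 7392 ft.
B: ISA temp = -4°C, deviation -21°C, DA = 9500 + 120 × (-21) = 6980 ft.
A is higher by 7392 − 6980 = 412 ft.

A by 412 ft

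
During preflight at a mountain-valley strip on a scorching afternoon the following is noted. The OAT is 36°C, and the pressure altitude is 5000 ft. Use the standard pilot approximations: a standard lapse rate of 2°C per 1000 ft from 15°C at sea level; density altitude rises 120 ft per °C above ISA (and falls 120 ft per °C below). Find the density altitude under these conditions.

ISA temperature at 5000 ft = 15 − 2 × (5000/1000) = 5°C.
ISA deviation = 36 − 5 = +31°C.
Density altitude = 5000 + 120 × (31) = 5000 + (+3720) = 8720 ft.

8720 ft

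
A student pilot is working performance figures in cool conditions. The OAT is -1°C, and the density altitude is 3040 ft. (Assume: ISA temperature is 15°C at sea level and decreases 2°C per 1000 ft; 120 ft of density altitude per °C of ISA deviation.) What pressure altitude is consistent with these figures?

4000 ft

DA = PA + 120 × (OAT − (15 − 2·PA/1000)) = PA + 120·OAT − 1800 + 0.24·PA = 1.24·PA + 120·OAT − 1800.
So 1.24·PA = 3040 − 120 × (-1) + 1800 = 4960.
PA = 4960 / 1.24 = 4000 ft.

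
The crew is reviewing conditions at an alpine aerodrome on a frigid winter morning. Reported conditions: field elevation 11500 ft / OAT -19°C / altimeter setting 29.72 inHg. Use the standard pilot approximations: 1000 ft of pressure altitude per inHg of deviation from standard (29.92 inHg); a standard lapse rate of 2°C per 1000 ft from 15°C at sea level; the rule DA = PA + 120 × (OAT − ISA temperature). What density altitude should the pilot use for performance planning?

Pressure altitude = 11500 + (29.92 − 29.72) × 1000 = 11500 + (+200) = 11700 ft.
ISA temperature at 11700 ft = 15 − 2 × (11700/1000) = -8.4°C.
ISA deviation = -19 − (-8.4) = -10.6°C.
Density altitude = 11700 + 120 × (-10.6) = 10428 ft.

10428 ft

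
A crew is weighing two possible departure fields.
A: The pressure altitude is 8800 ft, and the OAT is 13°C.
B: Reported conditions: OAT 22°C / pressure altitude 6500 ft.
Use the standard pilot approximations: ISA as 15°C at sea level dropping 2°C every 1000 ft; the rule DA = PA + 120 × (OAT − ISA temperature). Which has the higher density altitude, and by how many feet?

A: ISA temp = -2.6°C, deviation +15.6°C, DA = 8800 + 120 × 15.6 = 10672 ft.
B: ISA temp = 2°C, deviation +20°C, DA = 6500 + 120 × 20 = 8900 ft.
A is higher by 10672 − 8900 = 1772 ft.

A by 1772 ft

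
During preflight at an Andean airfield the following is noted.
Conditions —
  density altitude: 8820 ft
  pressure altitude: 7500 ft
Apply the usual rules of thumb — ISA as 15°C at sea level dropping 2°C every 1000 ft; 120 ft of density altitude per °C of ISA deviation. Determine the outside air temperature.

11°C

Density altitude − pressure altitude = 8820 − 7500 = +1320 ft.
At 120 ft/°C that is an ISA deviation of 1320/120 = +11°C.
ISA temperature at 7500 ft = 15 − 2 × (7500/1000) = 0°C.
OAT = ISA + deviation = 0 + (+11) = 11°C.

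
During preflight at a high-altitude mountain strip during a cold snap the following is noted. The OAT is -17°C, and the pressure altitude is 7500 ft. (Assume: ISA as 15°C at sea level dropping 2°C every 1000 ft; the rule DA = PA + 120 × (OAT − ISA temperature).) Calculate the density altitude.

5460 ft

ISA temperature at 7500 ft = 15 − 2 × (7500/1000) = 0°C.
ISA deviation = -17 − 0 = -17°C.
Density altitude = 7500 + 120 × (-17) = 7500 + (-2040) = 5460 ft.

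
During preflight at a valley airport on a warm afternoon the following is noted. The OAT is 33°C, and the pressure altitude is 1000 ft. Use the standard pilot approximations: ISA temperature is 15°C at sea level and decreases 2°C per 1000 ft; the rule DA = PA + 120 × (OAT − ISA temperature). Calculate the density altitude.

3400 ft

ISA temperature at 1000 ft = 15 − 2 × (1000/1000) = 13°C.
ISA deviation = 33 − 13 = +20°C.
Density altitude = 1000 + 120 × (20) = 1000 + (+2400) = 3400 ft.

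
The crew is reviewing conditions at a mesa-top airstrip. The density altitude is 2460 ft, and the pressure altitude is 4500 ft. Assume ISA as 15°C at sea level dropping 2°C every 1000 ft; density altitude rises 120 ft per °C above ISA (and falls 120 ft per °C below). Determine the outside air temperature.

-11°C

Density altitude − pressure altitude = 2460 − 4500 = -2040 ft.
At 120 ft/°C that is an ISA deviation of -2040/120 = -17°C.
ISA temperature at 4500 ft = 15 − 2 × (4500/1000) = 6°C.
OAT = ISA + deviation = 6 + (-17) = -11°C.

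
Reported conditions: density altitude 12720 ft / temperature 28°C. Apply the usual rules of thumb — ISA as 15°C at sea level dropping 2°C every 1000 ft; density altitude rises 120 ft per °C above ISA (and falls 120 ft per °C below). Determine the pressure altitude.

DA = PA + 120 × (OAT − (15 − 2·PA/1000)) = PA + 120·OAT − 1800 + 0.24·PA = 1.24·PA + 120·OAT − 1800.
So 1.24·PA = 12720 − 120 × 28 + 1800 = 11160.
PA = 11160 / 1.24 = 9000 ft.

9000 ft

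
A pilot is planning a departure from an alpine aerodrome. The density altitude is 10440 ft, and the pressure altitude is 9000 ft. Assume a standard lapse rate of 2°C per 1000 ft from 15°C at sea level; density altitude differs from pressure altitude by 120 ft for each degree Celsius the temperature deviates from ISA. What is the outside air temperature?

9°C

Density altitude − pressure altitude = 10440 − 9000 = +1440 ft.
At 120 ft/°C that is an ISA deviation of 1440/120 = +12°C.
ISA temperature at 9000 ft = 15 − 2 × (9000/1000) = -3°C.
OAT = ISA + deviation = -3 + (+12) = 9°C.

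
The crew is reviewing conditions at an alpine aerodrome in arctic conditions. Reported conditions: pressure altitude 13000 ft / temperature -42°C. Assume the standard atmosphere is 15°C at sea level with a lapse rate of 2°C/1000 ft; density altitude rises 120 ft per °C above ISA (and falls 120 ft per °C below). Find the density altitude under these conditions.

ISA temperature at 13000 ft = 15 − 2 × (13000/1000) = -11°C.
ISA deviation = -42 − (-11) = -31°C.
Density altitude = 13000 + 120 × (-31) = 13000 + (-3720) = 9280 ft.

9280 ft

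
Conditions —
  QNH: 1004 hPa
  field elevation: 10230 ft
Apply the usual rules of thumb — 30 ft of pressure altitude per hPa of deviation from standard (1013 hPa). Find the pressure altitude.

Pressure correction = (1013 − 1004) × 30 = +270 ft.
Pressure altitude = 10230 + (+270) = 10500 ft.

10500 ft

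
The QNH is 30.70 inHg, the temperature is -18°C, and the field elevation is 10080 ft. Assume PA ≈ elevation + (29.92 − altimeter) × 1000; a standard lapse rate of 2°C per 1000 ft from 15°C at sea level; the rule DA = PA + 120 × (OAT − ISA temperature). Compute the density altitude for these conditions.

Pressure altitude = 10080 + (29.92 − 30.70) × 1000 = 10080 + (-780) = 9300 ft.
ISA temperature at 9300 ft = 15 − 2 × (9300/1000) = -3.6°C.
ISA deviation = -18 − (-3.6) = -14.4°C.
Density altitude = 9300 + 120 × (-14.4) = 7572 ft.

7572 ft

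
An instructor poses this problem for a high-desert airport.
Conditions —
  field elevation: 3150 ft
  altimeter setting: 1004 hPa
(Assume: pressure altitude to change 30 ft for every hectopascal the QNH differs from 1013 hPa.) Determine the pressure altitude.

Pressure correction = (1013 − 1004) × 30 = +270 ft.
Pressure altitude = 3150 + (+270) = 3420 ft.

3420 ft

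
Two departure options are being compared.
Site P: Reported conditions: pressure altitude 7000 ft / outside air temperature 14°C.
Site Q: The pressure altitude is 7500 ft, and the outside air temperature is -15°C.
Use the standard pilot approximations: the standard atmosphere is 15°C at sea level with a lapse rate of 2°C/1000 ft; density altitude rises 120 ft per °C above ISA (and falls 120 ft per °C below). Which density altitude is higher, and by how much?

Site P by 2860 ft

Site P: ISA temp = 1°C, deviation +13°C, DA = 7000 + 120 × 13 = 8560 ft.
Site Q: ISA temp = 0°C, deviation -15°C, DA = 7500 + 120 × (-15) = 5700 ft.
Site P is higher by 8560 − 5700 = 2860 ft.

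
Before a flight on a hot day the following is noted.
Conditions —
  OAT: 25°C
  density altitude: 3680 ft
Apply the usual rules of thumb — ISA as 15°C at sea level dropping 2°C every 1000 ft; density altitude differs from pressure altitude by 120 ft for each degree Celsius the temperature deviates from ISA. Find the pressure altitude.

DA = PA + 120 × (OAT − (15 − 2·PA/1000)) = PA + 120·OAT − 1800 + 0.24·PA = 1.24·PA + 120·OAT − 1800.
So 1.24·PA = 3680 − 120 × 25 + 1800 = 2480.
PA = 2480 / 1.24 = 2000 ft.

2000 ft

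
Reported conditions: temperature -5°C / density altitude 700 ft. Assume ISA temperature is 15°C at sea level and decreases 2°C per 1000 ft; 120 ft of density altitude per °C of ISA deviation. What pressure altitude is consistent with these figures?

DA = PA + 120 × (OAT − (15 − 2·PA/1000)) = PA + 120·OAT − 1800 + 0.24·PA = 1.24·PA + 120·OAT − 1800.
So 1.24·PA = 700 − 120 × (-5) + 1800 = 3100.
PA = 3100 / 1.24 = 2500 ft.

2500 ft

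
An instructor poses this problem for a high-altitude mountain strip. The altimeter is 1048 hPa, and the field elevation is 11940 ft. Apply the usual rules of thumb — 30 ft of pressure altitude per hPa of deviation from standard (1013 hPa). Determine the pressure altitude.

10890 ft

Pressure correction = (1013 − 1048) × 30 = -1050 ft.
Pressure altitude = 11940 + (-1050) = 10890 ft.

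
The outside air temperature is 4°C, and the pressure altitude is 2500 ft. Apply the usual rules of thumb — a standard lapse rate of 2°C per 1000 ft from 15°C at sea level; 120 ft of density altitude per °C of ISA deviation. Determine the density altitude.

1780 ft

ISA temperature at 2500 ft = 15 − 2 × (2500/1000) = 10°C.
ISA deviation = 4 − 10 = -6°C.
Density altitude = 2500 + 120 × (-6) = 2500 + (-720) = 1780 ft.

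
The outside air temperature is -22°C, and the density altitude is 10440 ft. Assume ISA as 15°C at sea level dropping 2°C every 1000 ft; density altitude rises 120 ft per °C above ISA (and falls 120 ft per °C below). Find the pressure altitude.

DA = PA + 120 × (OAT − (15 − 2·PA/1000)) = PA + 120·OAT − 1800 + 0.24·PA = 1.24·PA + 120·OAT − 1800.
So 1.24·PA = 10440 − 120 × (-22) + 1800 = 14880.
PA = 14880 / 1.24 = 12000 ft.

12000 ft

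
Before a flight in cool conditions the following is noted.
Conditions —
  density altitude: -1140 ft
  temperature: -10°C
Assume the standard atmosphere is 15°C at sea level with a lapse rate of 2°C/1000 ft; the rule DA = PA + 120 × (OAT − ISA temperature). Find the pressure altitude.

1500 ft

DA = PA + 120 × (OAT − (15 − 2·PA/1000)) = PA + 120·OAT − 1800 + 0.24·PA = 1.24·PA + 120·OAT − 1800.
So 1.24·PA = -1140 − 120 × (-10) + 1800 = 1860.
PA = 1860 / 1.24 = 1500 ft.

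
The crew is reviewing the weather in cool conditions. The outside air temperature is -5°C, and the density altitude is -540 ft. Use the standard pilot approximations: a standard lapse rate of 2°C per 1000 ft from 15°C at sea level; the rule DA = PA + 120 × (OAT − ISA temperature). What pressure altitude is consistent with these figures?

1500 ft

DA = PA + 120 × (OAT − (15 − 2·PA/1000)) = PA + 120·OAT − 1800 + 0.24·PA = 1.24·PA + 120·OAT − 1800.
So 1.24·PA = -540 − 120 × (-5) + 1800 = 1860.
PA = 1860 / 1.24 = 1500 ft.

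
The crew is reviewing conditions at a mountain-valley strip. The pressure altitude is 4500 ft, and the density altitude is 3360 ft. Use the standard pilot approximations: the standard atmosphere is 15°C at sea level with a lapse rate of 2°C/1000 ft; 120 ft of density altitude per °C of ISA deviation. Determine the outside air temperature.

-3.5°C

Density altitude − pressure altitude = 3360 − 4500 = -1140 ft.
At 120 ft/°C that is an ISA deviation of -1140/120 = -9.5°C.
ISA temperature at 4500 ft = 15 − 2 × (4500/1000) = 6°C.
OAT = ISA + deviation = 6 + (-9.5) = -3.5°C.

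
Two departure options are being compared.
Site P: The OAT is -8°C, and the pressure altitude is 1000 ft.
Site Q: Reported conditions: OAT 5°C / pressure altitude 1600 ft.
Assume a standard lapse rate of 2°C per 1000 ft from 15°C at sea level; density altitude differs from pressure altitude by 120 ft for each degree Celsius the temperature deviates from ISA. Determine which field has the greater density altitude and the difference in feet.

Site Q by 2304 ft

Site P: ISA temp = 13°C, deviation -21°C, DA = 1000 + 120 × (-21) = -1520 ft.
Site Q: ISA temp = 11.8°C, deviation -6.8°C, DA = 1600 + 120 × (-6.8) = 784 ft.
Site Q is higher by 784 − (-1520) = 2304 ft.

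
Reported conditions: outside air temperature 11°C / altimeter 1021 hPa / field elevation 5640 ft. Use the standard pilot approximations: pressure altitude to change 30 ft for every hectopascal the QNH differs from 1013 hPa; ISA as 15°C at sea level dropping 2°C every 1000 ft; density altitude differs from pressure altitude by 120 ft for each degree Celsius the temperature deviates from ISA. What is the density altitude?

Pressure altitude = 5640 + (1013 − 1021) × 30 = 5640 + (-240) = 5400 ft.
ISA temperature at 5400 ft = 15 − 2 × (5400/1000) = 4.2°C.
ISA deviation = 11 − 4.2 = +6.8°C.
Density altitude = 5400 + 120 × (6.8) = 6216 ft.

6216 ft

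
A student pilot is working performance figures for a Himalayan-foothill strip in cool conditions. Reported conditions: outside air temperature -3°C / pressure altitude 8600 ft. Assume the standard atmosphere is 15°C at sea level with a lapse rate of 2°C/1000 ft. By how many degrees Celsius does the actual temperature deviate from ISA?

ISA temperature at 8600 ft = 15 − 2 × (8600/1000) = -2.2°C.
Deviation = OAT − ISA = -3 − (-2.2) = -0.8°C.

ISA-0.8°C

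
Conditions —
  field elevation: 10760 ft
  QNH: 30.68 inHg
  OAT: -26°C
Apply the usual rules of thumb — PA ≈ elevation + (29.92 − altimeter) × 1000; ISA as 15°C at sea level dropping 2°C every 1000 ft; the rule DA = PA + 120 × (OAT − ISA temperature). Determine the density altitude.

7480 ft

Pressure altitude = 10760 + (29.92 − 30.68) × 1000 = 10760 + (-760) = 10000 ft.
ISA temperature at 10000 ft = 15 − 2 × (10000/1000) = -5°C.
ISA deviation = -26 − (-5) = -21°C.
Density altitude = 10000 + 120 × (-21) = 7480 ft.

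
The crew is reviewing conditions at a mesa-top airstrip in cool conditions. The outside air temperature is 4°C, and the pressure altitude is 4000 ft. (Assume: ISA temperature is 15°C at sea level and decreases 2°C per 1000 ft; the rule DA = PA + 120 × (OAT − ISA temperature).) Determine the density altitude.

ISA temperature at 4000 ft = 15 − 2 × (4000/1000) = 7°C.
ISA deviation = 4 − 7 = -3°C.
Density altitude = 4000 + 120 × (-3) = 4000 + (-360) = 3640 ft.

3640 ft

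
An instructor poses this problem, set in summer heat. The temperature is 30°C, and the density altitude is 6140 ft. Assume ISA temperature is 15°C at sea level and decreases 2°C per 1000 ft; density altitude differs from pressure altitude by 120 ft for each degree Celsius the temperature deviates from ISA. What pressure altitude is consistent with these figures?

3500 ft

DA = PA + 120 × (OAT − (15 − 2·PA/1000)) = PA + 120·OAT − 1800 + 0.24·PA = 1.24·PA + 120·OAT − 1800.
So 1.24·PA = 6140 − 120 × 30 + 1800 = 4340.
PA = 4340 / 1.24 = 3500 ft.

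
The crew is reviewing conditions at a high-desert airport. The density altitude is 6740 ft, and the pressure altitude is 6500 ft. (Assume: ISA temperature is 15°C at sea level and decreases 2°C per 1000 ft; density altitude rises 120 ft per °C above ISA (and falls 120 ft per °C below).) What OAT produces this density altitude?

4°C

Density altitude − pressure altitude = 6740 − 6500 = +240 ft.
At 120 ft/°C that is an ISA deviation of 240/120 = +2°C.
ISA temperature at 6500 ft = 15 − 2 × (6500/1000) = 2°C.
OAT = ISA + deviation = 2 + (+2) = 4°C.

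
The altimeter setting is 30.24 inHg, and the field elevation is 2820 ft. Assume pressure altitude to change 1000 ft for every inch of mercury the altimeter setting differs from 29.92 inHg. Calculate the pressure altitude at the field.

Pressure correction = (29.92 − 30.24) × 1000 = -320 ft.
Pressure altitude = 2820 + (-320) = 2500 ft.

2500 ft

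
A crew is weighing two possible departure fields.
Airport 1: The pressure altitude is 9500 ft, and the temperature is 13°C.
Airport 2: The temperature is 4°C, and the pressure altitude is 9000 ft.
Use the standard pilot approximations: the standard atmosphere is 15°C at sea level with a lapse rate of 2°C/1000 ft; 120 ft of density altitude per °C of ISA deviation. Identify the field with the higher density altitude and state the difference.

Airport 1: ISA temp = -4°C, deviation +17°C, DA = 9500 + 120 × 17 = 11540 ft.
Airport 2: ISA temp = -3°C, deviation +7°C, DA = 9000 + 120 × 7 = 9840 ft.
Airport 1 is higher by 11540 − 9840 = 1700 ft.

Airport 1 by 1700 ft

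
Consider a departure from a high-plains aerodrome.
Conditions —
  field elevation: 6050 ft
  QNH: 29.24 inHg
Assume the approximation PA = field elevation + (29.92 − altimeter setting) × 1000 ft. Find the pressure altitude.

Pressure correction = (29.92 − 29.24) × 1000 = +680 ft.
Pressure altitude = 6050 + (+680) = 6730 ft.

6730 ft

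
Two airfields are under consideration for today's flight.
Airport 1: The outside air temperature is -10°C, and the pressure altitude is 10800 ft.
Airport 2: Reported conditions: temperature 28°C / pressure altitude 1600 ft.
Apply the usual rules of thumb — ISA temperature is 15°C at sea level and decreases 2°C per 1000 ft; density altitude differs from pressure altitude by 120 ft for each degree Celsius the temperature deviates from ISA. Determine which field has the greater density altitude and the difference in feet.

Airport 1: ISA temp = -6.6°C, deviation -3.4°C, DA = 10800 + 120 × (-3.4) = 10392 ft.
Airport 2: ISA temp = 11.8°C, deviation +16.2°C, DA = 1600 + 120 × 16.2 = 3544 ft.
Airport 1 is higher by 10392 − 3544 = 6848 ft.

Airport 1 by 6848 ft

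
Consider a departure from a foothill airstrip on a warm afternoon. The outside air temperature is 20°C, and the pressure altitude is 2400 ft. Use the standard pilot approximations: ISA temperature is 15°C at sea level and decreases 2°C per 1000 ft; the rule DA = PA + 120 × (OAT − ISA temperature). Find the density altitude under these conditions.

3576 ft

ISA temperature at 2400 ft = 15 − 2 × (2400/1000) = 10.2°C.
ISA deviation = 20 − 10.2 = +9.8°C.
Density altitude = 2400 + 120 × (9.8) = 2400 + (+1176) = 3576 ft.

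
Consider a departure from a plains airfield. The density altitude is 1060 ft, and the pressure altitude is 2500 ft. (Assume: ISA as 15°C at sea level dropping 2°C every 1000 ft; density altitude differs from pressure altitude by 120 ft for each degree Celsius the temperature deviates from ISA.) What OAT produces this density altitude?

Density altitude − pressure altitude = 1060 − 2500 = -1440 ft.
At 120 ft/°C that is an ISA deviation of -1440/120 = -12°C.
ISA temperature at 2500 ft = 15 − 2 × (2500/1000) = 10°C.
OAT = ISA + deviation = 10 + (-12) = -2°C.

-2°C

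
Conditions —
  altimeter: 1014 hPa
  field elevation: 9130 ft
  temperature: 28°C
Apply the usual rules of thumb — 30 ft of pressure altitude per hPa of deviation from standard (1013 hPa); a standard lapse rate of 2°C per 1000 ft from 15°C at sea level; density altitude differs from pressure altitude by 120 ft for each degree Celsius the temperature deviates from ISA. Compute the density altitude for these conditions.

12844 ft

Pressure altitude = 9130 + (1013 − 1014) × 30 = 9130 + (-30) = 9100 ft.
ISA temperature at 9100 ft = 15 − 2 × (9100/1000) = -3.2°C.
ISA deviation = 28 − (-3.2) = +31.2°C.
Density altitude = 9100 + 120 × (31.2) = 12844 ft.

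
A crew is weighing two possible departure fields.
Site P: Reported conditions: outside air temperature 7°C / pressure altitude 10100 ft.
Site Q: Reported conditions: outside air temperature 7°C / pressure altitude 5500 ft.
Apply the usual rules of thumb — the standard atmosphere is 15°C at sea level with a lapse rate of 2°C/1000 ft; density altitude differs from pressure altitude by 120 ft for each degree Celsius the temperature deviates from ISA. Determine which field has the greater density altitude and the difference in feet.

Site P by 5704 ft

Site P: ISA temp = -5.2°C, deviation +12.2°C, DA = 10100 + 120 × 12.2 = 11564 ft.
Site Q: ISA temp = 4°C, deviation +3°C, DA = 5500 + 120 × 3 = 5860 ft.
Site P is higher by 11564 − 5860 = 5704 ft.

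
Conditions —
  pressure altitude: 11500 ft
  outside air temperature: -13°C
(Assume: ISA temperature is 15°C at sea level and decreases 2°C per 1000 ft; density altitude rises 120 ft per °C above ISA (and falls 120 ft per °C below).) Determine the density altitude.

ISA temperature at 11500 ft = 15 − 2 × (11500/1000) = -8°C.
ISA deviation = -13 − (-8) = -5°C.
Density altitude = 11500 + 120 × (-5) = 11500 + (-600) = 10900 ft.

10900 ft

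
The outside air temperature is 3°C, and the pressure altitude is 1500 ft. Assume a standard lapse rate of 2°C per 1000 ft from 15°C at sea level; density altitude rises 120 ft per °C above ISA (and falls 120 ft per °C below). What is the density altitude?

ISA temperature at 1500 ft = 15 − 2 × (1500/1000) = 12°C.
ISA deviation = 3 − 12 = -9°C.
Density altitude = 1500 + 120 × (-9) = 1500 + (-1080) = 420 ft.

420 ft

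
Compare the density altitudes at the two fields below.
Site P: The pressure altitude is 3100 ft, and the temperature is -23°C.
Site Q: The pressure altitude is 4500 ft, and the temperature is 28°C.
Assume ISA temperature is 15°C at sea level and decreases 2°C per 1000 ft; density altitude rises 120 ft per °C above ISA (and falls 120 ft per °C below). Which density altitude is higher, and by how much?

Site P: ISA temp = 8.8°C, deviation -31.8°C, DA = 3100 + 120 × (-31.8) = -716 ft.
Site Q: ISA temp = 6°C, deviation +22°C, DA = 4500 + 120 × 22 = 7140 ft.
Site Q is higher by 7140 − (-716) = 7856 ft.

Site Q by 7856 ft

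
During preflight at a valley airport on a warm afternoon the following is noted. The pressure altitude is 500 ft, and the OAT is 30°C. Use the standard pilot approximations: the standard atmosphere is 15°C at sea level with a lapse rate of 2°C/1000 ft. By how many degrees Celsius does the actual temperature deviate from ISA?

ISA+16°C

ISA temperature at 500 ft = 15 − 2 × (500/1000) = 14°C.
Deviation = OAT − ISA = 30 − 14 = +16°C.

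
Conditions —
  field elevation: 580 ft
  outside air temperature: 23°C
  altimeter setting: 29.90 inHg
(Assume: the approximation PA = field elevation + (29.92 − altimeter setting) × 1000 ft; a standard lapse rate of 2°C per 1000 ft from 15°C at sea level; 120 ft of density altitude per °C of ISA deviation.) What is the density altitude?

1704 ft

Pressure altitude = 580 + (29.92 − 29.90) × 1000 = 580 + (+20) = 600 ft.
ISA temperature at 600 ft = 15 − 2 × (600/1000) = 13.8°C.
ISA deviation = 23 − 13.8 = +9.2°C.
Density altitude = 600 + 120 × (9.2) = 1704 ft.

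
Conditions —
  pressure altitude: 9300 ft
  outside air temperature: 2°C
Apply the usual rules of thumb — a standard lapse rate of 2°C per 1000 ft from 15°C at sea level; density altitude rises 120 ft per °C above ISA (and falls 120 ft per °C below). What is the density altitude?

9972 ft

ISA temperature at 9300 ft = 15 − 2 × (9300/1000) = -3.6°C.
ISA deviation = 2 − (-3.6) = +5.6°C.
Density altitude = 9300 + 120 × (5.6) = 9300 + (+672) = 9972 ft.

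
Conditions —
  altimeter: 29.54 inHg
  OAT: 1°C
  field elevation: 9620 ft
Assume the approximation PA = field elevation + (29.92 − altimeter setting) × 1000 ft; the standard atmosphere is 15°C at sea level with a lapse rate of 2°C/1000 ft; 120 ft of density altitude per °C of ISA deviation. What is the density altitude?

Pressure altitude = 9620 + (29.92 − 29.54) × 1000 = 9620 + (+380) = 10000 ft.
ISA temperature at 10000 ft = 15 − 2 × (10000/1000) = -5°C.
ISA deviation = 1 − (-5) = +6°C.
Density altitude = 10000 + 120 × (6) = 10720 ft.

10720 ft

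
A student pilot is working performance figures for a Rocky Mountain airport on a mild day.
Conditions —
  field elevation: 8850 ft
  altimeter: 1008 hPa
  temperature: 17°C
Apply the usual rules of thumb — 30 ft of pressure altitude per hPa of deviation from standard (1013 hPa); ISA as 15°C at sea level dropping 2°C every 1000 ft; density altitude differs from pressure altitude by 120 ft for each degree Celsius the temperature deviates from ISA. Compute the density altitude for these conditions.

11400 ft

Pressure altitude = 8850 + (1013 − 1008) × 30 = 8850 + (+150) = 9000 ft.
ISA temperature at 9000 ft = 15 − 2 × (9000/1000) = -3°C.
ISA deviation = 17 − (-3) = +20°C.
Density altitude = 9000 + 120 × (20) = 11400 ft.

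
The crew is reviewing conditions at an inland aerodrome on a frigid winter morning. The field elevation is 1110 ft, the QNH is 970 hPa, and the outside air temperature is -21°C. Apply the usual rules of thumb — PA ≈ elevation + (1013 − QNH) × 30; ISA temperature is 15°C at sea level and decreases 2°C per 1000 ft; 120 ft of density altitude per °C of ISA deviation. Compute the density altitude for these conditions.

-1344 ft

Pressure altitude = 1110 + (1013 − 970) × 30 = 1110 + (+1290) = 2400 ft.
ISA temperature at 2400 ft = 15 − 2 × (2400/1000) = 10.2°C.
ISA deviation = -21 − 10.2 = -31.2°C.
Density altitude = 2400 + 120 × (-31.2) = -1344 ft.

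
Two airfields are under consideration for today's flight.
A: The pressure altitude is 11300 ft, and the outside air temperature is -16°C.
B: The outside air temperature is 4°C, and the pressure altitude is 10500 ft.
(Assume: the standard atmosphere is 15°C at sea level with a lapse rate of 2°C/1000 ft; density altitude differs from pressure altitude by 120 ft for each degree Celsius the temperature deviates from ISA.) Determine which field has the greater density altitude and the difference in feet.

A: ISA temp = -7.6°C, deviation -8.4°C, DA = 11300 + 120 × (-8.4) = 10292 ft.
B: ISA temp = -6°C, deviation +10°C, DA = 10500 + 120 × 10 = 11700 ft.
B is higher by 11700 − 10292 = 1408 ft.

B by 1408 ft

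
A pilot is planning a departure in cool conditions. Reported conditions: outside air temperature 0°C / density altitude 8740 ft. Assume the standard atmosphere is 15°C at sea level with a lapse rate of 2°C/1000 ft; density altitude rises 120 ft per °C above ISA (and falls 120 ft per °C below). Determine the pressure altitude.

8500 ft

DA = PA + 120 × (OAT − (15 − 2·PA/1000)) = PA + 120·OAT − 1800 + 0.24·PA = 1.24·PA + 120·OAT − 1800.
So 1.24·PA = 8740 − 120 × 0 + 1800 = 10540.
PA = 10540 / 1.24 = 8500 ft.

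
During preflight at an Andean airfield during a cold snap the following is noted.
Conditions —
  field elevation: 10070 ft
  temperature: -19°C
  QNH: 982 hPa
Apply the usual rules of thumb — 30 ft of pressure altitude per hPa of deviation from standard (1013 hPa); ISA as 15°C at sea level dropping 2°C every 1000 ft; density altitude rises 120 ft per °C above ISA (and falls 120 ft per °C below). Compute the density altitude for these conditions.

Pressure altitude = 10070 + (1013 − 982) × 30 = 10070 + (+930) = 11000 ft.
ISA temperature at 11000 ft = 15 − 2 × (11000/1000) = -7°C.
ISA deviation = -19 − (-7) = -12°C.
Density altitude = 11000 + 120 × (-12) = 9560 ft.

9560 ft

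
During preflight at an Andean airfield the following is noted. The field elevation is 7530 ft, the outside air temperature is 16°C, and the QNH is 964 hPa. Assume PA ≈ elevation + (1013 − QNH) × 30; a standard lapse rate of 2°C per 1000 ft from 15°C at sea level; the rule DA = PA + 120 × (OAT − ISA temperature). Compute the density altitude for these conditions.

Pressure altitude = 7530 + (1013 − 964) × 30 = 7530 + (+1470) = 9000 ft.
ISA temperature at 9000 ft = 15 − 2 × (9000/1000) = -3°C.
ISA deviation = 16 − (-3) = +19°C.
Density altitude = 9000 + 120 × (19) = 11280 ft.

11280 ft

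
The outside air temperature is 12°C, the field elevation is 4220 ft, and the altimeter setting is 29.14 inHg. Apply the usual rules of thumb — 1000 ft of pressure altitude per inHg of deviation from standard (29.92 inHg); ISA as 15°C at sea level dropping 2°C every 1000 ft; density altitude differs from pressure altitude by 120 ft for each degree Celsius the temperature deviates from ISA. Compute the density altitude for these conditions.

Pressure altitude = 4220 + (29.92 − 29.14) × 1000 = 4220 + (+780) = 5000 ft.
ISA temperature at 5000 ft = 15 − 2 × (5000/1000) = 5°C.
ISA deviation = 12 − 5 = +7°C.
Density altitude = 5000 + 120 × (7) = 5840 ft.

5840 ft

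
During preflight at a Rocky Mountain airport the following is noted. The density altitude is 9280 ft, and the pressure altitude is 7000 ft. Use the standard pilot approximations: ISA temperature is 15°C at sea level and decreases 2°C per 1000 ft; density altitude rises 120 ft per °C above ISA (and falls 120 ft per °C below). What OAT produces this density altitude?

Density altitude − pressure altitude = 9280 − 7000 = +2280 ft.
At 120 ft/°C that is an ISA deviation of 2280/120 = +19°C.
ISA temperature at 7000 ft = 15 − 2 × (7000/1000) = 1°C.
OAT = ISA + deviation = 1 + (+19) = 20°C.

20°C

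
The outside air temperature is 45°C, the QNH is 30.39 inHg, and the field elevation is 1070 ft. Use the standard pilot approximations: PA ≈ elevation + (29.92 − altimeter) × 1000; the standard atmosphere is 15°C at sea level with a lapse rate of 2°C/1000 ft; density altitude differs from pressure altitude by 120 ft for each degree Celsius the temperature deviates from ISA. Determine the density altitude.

Pressure altitude = 1070 + (29.92 − 30.39) × 1000 = 1070 + (-470) = 600 ft.
ISA temperature at 600 ft = 15 − 2 × (600/1000) = 13.8°C.
ISA deviation = 45 − 13.8 = +31.2°C.
Density altitude = 600 + 120 × (31.2) = 4344 ft.

4344 ft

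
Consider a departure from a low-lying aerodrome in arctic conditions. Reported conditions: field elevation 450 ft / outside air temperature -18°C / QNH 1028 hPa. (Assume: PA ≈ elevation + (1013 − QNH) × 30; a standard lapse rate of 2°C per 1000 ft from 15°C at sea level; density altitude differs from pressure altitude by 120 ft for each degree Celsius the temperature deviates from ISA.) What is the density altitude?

-3960 ft

Pressure altitude = 450 + (1013 − 1028) × 30 = 450 + (-450) = 0 ft.
ISA temperature at 0 ft = 15 − 2 × (0/1000) = 15°C.
ISA deviation = -18 − 15 = -33°C.
Density altitude = 0 + 120 × (-33) = -3960 ft.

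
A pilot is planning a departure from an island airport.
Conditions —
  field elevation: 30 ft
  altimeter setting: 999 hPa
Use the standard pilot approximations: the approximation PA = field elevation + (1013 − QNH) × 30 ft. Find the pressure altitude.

450 ft

Pressure correction = (1013 − 999) × 30 = +420 ft.
Pressure altitude = 30 + (+420) = 450 ft.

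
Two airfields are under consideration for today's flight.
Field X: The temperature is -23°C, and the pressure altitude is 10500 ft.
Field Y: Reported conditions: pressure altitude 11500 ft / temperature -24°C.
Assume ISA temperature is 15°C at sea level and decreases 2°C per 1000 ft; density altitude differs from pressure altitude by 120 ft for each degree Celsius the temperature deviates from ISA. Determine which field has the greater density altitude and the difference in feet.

Field X: ISA temp = -6°C, deviation -17°C, DA = 10500 + 120 × (-17) = 8460 ft.
Field Y: ISA temp = -8°C, deviation -16°C, DA = 11500 + 120 × (-16) = 9580 ft.
Field Y is higher by 9580 − 8460 = 1120 ft.

Field Y by 1120 ft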